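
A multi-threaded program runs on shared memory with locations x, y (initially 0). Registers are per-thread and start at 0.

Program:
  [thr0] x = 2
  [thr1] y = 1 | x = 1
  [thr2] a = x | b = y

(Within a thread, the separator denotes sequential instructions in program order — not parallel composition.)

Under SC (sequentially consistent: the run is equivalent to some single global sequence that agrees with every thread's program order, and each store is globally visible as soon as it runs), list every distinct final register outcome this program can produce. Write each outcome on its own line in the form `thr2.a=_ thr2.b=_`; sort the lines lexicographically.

outcome vector order: (thr2.a,thr2.b)
|SC outcomes| = 5

thr2.a=0 thr2.b=0
thr2.a=0 thr2.b=1
thr2.a=1 thr2.b=1
thr2.a=2 thr2.b=0
thr2.a=2 thr2.b=1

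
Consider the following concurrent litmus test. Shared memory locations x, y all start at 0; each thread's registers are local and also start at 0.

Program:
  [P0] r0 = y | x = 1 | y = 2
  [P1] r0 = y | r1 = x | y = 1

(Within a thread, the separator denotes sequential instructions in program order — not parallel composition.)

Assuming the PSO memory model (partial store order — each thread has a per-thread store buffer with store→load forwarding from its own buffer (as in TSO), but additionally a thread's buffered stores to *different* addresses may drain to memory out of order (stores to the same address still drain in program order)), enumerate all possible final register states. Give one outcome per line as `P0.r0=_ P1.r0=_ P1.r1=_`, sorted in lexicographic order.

P0.r0=0 P1.r0=0 P1.r1=0
P0.r0=0 P1.r0=0 P1.r1=1
P0.r0=0 P1.r0=2 P1.r1=0
P0.r0=0 P1.r0=2 P1.r1=1
P0.r0=1 P1.r0=0 P1.r1=0

outcome vector order: (P0.r0,P1.r0,P1.r1)
|PSO outcomes| = 5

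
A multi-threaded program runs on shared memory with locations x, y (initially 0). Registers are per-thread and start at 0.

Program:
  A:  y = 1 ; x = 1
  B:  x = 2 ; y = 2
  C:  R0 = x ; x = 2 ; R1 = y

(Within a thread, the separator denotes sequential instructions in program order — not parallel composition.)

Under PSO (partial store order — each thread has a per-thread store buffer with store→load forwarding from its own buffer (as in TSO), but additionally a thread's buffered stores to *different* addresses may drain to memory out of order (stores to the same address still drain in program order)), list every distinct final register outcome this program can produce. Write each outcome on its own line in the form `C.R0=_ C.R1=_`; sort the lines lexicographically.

C.R0=0 C.R1=0
C.R0=0 C.R1=1
C.R0=0 C.R1=2
C.R0=1 C.R1=0
C.R0=1 C.R1=1
C.R0=1 C.R1=2
C.R0=2 C.R1=0
C.R0=2 C.R1=1
C.R0=2 C.R1=2

outcome vector order: (C.R0,C.R1)
|PSO outcomes| = 9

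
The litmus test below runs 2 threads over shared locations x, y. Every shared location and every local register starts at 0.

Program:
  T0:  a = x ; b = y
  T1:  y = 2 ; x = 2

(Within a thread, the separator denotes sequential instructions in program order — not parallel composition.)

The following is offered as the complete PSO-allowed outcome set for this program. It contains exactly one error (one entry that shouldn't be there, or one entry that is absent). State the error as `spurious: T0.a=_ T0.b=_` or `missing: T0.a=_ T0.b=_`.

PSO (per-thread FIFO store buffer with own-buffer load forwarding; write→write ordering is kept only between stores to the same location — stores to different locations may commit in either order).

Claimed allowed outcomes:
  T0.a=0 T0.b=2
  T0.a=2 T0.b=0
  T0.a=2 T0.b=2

missing: T0.a=0 T0.b=0

outcome vector order: (T0.a,T0.b)
PSO (4): 00 02 20 22
PSO∖claimed = {00}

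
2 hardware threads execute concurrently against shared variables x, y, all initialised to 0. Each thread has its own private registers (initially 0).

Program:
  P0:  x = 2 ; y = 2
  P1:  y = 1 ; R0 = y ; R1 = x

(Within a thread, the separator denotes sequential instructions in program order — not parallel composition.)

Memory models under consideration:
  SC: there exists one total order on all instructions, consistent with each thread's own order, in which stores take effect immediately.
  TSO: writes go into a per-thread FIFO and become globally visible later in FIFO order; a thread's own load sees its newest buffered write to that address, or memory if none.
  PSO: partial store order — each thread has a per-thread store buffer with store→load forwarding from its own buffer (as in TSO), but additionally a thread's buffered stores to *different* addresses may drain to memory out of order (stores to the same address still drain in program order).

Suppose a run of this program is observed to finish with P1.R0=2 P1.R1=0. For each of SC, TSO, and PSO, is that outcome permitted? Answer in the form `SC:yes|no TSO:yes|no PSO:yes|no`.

SC:no TSO:no PSO:yes

outcome vector order: (P1.R0,P1.R1)
SC (3): <1 0>; <1 2>; <2 2>
TSO (3): <1 0>; <1 2>; <2 2>
PSO (4): <1 0>; <1 2>; <2 0>; <2 2>
target <2 0> ∈ {PSO}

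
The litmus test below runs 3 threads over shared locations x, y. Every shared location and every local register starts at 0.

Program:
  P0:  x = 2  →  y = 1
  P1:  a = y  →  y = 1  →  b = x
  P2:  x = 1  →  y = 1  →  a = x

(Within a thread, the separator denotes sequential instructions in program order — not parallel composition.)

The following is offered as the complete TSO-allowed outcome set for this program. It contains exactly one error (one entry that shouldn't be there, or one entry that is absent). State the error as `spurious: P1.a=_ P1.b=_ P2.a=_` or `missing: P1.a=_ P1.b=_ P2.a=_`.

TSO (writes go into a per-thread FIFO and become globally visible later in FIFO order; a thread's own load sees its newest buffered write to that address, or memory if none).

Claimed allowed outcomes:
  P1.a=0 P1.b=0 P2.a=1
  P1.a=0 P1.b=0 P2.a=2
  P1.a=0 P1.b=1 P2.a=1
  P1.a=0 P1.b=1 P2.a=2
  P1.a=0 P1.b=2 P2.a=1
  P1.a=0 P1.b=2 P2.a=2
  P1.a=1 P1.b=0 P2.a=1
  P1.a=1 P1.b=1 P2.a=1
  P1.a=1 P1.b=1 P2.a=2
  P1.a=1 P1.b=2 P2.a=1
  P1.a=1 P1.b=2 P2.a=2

outcome vector order: (P1.a,P1.b,P2.a)
[TSO] allowed = {001; 002; 011; 012; 021; 022; 111; 112; 121; 122}
claimed∖TSO = {101}

spurious: P1.a=1 P1.b=0 P2.a=1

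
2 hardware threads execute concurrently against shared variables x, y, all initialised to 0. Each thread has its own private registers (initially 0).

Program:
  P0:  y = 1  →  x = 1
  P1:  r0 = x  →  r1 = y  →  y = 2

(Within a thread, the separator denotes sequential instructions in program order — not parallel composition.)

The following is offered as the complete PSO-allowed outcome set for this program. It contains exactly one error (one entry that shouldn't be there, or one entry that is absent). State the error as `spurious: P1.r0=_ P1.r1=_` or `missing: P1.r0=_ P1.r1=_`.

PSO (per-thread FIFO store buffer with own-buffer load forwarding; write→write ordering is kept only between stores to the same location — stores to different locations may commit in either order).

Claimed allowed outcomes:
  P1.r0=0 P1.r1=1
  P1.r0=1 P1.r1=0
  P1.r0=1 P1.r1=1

outcome vector order: (P1.r0,P1.r1)
PSO: 4 outcomes — {0/0 0/1 1/0 1/1}
PSO∖claimed = {0/0}

missing: P1.r0=0 P1.r1=0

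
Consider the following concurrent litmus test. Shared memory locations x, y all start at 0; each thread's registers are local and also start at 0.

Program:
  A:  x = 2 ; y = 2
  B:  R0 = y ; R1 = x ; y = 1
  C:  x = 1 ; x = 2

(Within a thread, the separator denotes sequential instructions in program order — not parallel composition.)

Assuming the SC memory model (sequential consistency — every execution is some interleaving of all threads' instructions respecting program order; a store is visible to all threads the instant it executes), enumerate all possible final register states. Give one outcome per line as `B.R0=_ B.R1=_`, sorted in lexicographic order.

outcome vector order: (B.R0,B.R1)
|SC outcomes| = 5

B.R0=0 B.R1=0
B.R0=0 B.R1=1
B.R0=0 B.R1=2
B.R0=2 B.R1=1
B.R0=2 B.R1=2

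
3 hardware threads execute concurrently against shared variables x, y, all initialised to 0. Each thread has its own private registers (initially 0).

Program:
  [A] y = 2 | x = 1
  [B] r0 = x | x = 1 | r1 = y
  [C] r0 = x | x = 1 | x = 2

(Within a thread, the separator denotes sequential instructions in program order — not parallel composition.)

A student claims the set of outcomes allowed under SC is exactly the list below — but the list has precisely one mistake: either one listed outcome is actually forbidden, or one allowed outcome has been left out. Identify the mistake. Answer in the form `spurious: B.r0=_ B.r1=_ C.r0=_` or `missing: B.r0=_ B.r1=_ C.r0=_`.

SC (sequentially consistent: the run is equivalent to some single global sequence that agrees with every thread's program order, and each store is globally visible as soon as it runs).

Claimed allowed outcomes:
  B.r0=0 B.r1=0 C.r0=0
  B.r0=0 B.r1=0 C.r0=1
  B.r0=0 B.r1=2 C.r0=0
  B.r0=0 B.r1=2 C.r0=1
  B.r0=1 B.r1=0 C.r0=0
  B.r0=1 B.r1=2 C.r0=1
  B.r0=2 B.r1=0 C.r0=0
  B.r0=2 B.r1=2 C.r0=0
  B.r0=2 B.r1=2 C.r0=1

outcome vector order: (B.r0,B.r1,C.r0)
SC: 10 outcomes — {0/0/0 0/0/1 0/2/0 0/2/1 1/0/0 1/2/0 1/2/1 2/0/0 2/2/0 2/2/1}
SC∖claimed = {1/2/0}

missing: B.r0=1 B.r1=2 C.r0=0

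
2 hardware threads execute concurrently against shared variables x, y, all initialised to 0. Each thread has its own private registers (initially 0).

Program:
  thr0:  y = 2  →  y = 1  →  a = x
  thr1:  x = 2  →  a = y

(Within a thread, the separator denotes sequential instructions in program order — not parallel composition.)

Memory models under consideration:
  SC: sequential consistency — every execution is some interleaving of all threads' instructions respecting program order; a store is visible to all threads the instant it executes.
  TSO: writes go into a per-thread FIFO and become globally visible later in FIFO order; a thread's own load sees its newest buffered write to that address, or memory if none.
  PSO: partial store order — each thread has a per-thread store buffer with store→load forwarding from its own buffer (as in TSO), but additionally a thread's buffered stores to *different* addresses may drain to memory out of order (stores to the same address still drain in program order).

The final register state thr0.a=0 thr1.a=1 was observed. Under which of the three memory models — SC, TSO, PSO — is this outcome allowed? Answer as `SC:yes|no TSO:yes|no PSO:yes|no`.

outcome vector order: (thr0.a,thr1.a)
SC (4): (0,1) (2,0) (2,1) (2,2)
TSO (6): (0,0) (0,1) (0,2) (2,0) (2,1) (2,2)
PSO (6): (0,0) (0,1) (0,2) (2,0) (2,1) (2,2)
target (0,1) ∈ {SC,TSO,PSO}

SC:yes TSO:yes PSO:yes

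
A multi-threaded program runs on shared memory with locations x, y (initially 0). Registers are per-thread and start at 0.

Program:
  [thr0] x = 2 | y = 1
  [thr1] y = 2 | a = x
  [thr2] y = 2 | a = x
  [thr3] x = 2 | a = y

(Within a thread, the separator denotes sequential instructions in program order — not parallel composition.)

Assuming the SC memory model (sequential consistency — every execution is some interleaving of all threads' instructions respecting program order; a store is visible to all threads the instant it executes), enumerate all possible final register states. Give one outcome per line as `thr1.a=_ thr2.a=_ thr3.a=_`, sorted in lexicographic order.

thr1.a=0 thr2.a=0 thr3.a=1
thr1.a=0 thr2.a=0 thr3.a=2
thr1.a=0 thr2.a=2 thr3.a=1
thr1.a=0 thr2.a=2 thr3.a=2
thr1.a=2 thr2.a=0 thr3.a=1
thr1.a=2 thr2.a=0 thr3.a=2
thr1.a=2 thr2.a=2 thr3.a=0
thr1.a=2 thr2.a=2 thr3.a=1
thr1.a=2 thr2.a=2 thr3.a=2

outcome vector order: (thr1.a,thr2.a,thr3.a)
|SC outcomes| = 9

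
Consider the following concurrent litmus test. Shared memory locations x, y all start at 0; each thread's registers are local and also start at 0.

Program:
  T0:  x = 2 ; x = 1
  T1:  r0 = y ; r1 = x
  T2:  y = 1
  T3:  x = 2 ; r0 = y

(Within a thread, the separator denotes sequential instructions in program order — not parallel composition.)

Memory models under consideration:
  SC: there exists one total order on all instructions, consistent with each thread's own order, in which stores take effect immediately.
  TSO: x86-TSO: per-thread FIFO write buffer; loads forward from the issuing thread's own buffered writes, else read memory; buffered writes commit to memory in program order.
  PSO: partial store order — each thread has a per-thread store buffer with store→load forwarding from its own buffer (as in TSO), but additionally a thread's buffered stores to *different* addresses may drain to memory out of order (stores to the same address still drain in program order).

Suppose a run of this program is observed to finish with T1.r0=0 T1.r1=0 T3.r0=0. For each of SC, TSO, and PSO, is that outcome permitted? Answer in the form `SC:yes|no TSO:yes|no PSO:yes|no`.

SC:yes TSO:yes PSO:yes

outcome vector order: (T1.r0,T1.r1,T3.r0)
SC (11): 000; 001; 010; 011; 020; 021; 101; 110; 111; 120; 121
TSO (12): 000; 001; 010; 011; 020; 021; 100; 101; 110; 111; 120; 121
PSO (12): 000; 001; 010; 011; 020; 021; 100; 101; 110; 111; 120; 121
target 000 ∈ {SC,TSO,PSO}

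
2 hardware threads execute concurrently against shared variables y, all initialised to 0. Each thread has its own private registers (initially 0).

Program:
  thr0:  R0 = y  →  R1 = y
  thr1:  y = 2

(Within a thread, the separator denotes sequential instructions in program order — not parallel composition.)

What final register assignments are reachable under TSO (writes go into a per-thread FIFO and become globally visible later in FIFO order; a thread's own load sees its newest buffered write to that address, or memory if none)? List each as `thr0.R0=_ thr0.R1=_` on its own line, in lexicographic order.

thr0.R0=0 thr0.R1=0
thr0.R0=0 thr0.R1=2
thr0.R0=2 thr0.R1=2

outcome vector order: (thr0.R0,thr0.R1)
|TSO outcomes| = 3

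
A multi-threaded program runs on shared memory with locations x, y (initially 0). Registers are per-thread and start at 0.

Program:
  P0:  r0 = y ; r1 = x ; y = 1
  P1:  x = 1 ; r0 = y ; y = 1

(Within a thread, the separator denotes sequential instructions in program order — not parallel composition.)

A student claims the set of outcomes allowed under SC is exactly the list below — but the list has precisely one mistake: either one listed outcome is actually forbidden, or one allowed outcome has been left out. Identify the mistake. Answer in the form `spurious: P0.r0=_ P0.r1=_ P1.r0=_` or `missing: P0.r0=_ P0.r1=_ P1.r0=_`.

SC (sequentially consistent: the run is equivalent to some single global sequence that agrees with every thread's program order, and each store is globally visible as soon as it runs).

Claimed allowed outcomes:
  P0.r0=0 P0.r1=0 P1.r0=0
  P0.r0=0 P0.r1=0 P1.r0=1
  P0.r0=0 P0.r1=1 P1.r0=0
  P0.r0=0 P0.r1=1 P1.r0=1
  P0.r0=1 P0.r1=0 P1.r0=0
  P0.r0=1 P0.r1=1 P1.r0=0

spurious: P0.r0=1 P0.r1=0 P1.r0=0

outcome vector order: (P0.r0,P0.r1,P1.r0)
SC: 5 outcomes — {000 001 010 011 110}
claimed∖SC = {100}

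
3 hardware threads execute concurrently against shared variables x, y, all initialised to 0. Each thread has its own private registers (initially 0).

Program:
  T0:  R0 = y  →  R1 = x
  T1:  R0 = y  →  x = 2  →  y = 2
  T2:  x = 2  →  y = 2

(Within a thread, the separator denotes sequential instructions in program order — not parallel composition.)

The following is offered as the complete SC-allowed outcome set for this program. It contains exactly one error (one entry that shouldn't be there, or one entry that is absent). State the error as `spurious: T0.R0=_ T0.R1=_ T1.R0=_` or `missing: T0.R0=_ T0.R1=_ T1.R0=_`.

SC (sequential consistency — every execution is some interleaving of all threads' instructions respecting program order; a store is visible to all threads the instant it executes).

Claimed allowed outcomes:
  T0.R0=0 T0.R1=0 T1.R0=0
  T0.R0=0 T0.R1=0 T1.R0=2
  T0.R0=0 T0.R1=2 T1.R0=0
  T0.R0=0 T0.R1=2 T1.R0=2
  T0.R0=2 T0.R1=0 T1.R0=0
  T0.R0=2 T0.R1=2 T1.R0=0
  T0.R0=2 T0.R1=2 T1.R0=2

outcome vector order: (T0.R0,T0.R1,T1.R0)
[SC] allowed = {000; 002; 020; 022; 220; 222}
claimed∖SC = {200}

spurious: T0.R0=2 T0.R1=0 T1.R0=0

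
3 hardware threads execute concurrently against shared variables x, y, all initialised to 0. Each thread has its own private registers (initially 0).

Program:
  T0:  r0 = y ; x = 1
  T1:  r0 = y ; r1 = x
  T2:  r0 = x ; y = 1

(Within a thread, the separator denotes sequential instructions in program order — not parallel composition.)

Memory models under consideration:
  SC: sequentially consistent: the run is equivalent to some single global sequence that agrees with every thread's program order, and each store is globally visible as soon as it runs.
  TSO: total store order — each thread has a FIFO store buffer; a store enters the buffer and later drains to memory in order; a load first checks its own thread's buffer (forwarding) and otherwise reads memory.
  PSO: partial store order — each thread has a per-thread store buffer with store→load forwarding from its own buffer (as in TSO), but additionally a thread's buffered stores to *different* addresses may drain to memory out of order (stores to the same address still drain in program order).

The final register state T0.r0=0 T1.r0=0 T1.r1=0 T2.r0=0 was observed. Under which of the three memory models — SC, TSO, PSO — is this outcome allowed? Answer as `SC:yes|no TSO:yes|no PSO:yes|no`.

outcome vector order: (T0.r0,T1.r0,T1.r1,T2.r0)
[SC] allowed = {<0 0 0 0> <0 0 0 1> <0 0 1 0> <0 0 1 1> <0 1 0 0> <0 1 1 0> <0 1 1 1> <1 0 0 0> <1 0 1 0> <1 1 0 0> <1 1 1 0>}
[TSO] allowed = {<0 0 0 0> <0 0 0 1> <0 0 1 0> <0 0 1 1> <0 1 0 0> <0 1 1 0> <0 1 1 1> <1 0 0 0> <1 0 1 0> <1 1 0 0> <1 1 1 0>}
[PSO] allowed = {<0 0 0 0> <0 0 0 1> <0 0 1 0> <0 0 1 1> <0 1 0 0> <0 1 1 0> <0 1 1 1> <1 0 0 0> <1 0 1 0> <1 1 0 0> <1 1 1 0>}
target <0 0 0 0> ∈ {SC,TSO,PSO}

SC:yes TSO:yes PSO:yes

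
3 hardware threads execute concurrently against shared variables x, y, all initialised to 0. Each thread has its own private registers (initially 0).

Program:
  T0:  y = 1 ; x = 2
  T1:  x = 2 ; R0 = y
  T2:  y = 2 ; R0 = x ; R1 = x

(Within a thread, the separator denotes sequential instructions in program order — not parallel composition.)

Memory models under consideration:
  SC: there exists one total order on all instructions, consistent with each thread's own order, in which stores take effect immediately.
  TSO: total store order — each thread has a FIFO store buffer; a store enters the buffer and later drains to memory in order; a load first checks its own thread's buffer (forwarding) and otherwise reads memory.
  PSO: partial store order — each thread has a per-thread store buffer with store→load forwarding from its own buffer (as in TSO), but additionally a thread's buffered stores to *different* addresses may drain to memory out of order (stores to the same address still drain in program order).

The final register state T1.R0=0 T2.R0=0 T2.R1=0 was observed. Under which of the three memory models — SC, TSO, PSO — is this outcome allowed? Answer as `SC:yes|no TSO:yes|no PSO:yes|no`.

outcome vector order: (T1.R0,T2.R0,T2.R1)
[SC] allowed = {0/2/2; 1/0/0; 1/0/2; 1/2/2; 2/0/0; 2/0/2; 2/2/2}
[TSO] allowed = {0/0/0; 0/0/2; 0/2/2; 1/0/0; 1/0/2; 1/2/2; 2/0/0; 2/0/2; 2/2/2}
[PSO] allowed = {0/0/0; 0/0/2; 0/2/2; 1/0/0; 1/0/2; 1/2/2; 2/0/0; 2/0/2; 2/2/2}
target 0/0/0 ∈ {TSO,PSO}

SC:no TSO:yes PSO:yes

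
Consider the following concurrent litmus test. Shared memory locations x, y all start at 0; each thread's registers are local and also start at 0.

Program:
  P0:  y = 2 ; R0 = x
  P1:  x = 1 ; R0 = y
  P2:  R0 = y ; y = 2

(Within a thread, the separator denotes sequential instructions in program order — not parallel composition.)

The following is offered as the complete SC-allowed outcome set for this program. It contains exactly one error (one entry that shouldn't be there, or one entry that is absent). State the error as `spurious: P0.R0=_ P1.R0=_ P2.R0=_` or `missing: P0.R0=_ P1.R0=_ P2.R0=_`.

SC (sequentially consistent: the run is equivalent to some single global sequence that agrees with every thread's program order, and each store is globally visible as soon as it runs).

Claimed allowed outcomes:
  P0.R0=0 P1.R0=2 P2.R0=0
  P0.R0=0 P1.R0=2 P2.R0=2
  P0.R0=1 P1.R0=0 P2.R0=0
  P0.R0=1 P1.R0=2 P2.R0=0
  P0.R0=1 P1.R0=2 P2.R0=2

missing: P0.R0=1 P1.R0=0 P2.R0=2

outcome vector order: (P0.R0,P1.R0,P2.R0)
under SC → <0 2 0>, <0 2 2>, <1 0 0>, <1 0 2>, <1 2 0>, <1 2 2>
SC∖claimed = {<1 0 2>}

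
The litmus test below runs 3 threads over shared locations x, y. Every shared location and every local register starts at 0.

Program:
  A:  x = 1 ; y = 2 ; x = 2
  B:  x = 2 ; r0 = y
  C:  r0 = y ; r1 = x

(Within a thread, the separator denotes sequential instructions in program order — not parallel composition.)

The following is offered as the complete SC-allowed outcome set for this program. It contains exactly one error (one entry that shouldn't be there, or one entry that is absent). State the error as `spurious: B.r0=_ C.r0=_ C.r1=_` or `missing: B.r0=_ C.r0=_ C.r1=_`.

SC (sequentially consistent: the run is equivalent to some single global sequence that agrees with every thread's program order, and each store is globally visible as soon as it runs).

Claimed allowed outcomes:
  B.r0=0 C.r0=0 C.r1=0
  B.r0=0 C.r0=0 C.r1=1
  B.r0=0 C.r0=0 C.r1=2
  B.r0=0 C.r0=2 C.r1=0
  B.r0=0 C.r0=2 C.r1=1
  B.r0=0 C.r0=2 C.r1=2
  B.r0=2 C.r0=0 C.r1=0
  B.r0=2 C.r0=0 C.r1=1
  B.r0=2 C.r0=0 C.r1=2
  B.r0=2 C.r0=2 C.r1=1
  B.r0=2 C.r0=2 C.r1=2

outcome vector order: (B.r0,C.r0,C.r1)
[SC] allowed = {<0 0 0>, <0 0 1>, <0 0 2>, <0 2 1>, <0 2 2>, <2 0 0>, <2 0 1>, <2 0 2>, <2 2 1>, <2 2 2>}
claimed∖SC = {<0 2 0>}

spurious: B.r0=0 C.r0=2 C.r1=0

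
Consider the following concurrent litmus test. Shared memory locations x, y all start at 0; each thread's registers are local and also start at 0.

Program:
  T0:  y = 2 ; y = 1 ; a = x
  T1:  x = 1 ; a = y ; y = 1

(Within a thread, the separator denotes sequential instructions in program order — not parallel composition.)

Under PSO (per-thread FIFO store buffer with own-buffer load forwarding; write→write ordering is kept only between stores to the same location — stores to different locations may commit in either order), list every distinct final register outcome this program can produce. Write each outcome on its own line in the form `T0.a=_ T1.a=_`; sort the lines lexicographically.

T0.a=0 T1.a=0
T0.a=0 T1.a=1
T0.a=0 T1.a=2
T0.a=1 T1.a=0
T0.a=1 T1.a=1
T0.a=1 T1.a=2

outcome vector order: (T0.a,T1.a)
|PSO outcomes| = 6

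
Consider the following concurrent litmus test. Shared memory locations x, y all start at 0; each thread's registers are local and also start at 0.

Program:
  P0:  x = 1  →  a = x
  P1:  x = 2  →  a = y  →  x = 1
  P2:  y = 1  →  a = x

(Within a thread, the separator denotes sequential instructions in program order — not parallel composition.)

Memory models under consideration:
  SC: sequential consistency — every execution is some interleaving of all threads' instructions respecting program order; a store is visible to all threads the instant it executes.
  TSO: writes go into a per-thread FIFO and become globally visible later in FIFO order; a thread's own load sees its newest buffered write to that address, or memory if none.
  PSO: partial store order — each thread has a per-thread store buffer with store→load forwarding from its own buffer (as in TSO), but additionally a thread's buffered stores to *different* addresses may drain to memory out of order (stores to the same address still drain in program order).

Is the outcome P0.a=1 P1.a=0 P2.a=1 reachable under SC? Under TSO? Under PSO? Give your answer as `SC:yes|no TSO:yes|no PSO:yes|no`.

outcome vector order: (P0.a,P1.a,P2.a)
under SC → (1,0,1); (1,0,2); (1,1,0); (1,1,1); (1,1,2); (2,0,1); (2,0,2); (2,1,0); (2,1,1); (2,1,2)
under TSO → (1,0,0); (1,0,1); (1,0,2); (1,1,0); (1,1,1); (1,1,2); (2,0,0); (2,0,1); (2,0,2); (2,1,0); (2,1,1); (2,1,2)
under PSO → (1,0,0); (1,0,1); (1,0,2); (1,1,0); (1,1,1); (1,1,2); (2,0,0); (2,0,1); (2,0,2); (2,1,0); (2,1,1); (2,1,2)
target (1,0,1) ∈ {SC,TSO,PSO}

SC:yes TSO:yes PSO:yes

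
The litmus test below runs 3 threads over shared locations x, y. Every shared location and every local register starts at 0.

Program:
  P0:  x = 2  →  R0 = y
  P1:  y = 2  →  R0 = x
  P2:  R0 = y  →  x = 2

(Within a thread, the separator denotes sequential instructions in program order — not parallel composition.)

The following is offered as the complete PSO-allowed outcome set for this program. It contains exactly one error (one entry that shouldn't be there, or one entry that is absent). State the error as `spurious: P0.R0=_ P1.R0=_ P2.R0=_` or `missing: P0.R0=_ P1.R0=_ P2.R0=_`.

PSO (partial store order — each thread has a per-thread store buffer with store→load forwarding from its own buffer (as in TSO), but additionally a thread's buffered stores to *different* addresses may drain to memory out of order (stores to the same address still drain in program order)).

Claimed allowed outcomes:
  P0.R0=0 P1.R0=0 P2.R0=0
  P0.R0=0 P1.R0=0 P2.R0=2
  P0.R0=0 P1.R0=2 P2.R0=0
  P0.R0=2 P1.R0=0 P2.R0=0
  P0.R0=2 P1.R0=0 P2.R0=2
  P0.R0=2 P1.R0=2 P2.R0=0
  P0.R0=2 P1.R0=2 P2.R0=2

missing: P0.R0=0 P1.R0=2 P2.R0=2

outcome vector order: (P0.R0,P1.R0,P2.R0)
PSO (8): (0,0,0), (0,0,2), (0,2,0), (0,2,2), (2,0,0), (2,0,2), (2,2,0), (2,2,2)
PSO∖claimed = {(0,2,2)}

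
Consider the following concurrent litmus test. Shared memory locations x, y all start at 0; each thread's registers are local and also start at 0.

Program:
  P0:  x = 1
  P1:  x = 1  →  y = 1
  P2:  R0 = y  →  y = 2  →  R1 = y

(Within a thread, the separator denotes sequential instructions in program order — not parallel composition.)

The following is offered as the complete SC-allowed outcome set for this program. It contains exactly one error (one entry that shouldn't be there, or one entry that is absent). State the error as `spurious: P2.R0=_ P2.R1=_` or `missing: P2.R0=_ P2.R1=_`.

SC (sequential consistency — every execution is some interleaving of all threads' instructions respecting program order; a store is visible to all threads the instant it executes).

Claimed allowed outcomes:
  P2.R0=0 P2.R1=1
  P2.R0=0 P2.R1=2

missing: P2.R0=1 P2.R1=2

outcome vector order: (P2.R0,P2.R1)
SC (3): (0,1); (0,2); (1,2)
SC∖claimed = {(1,2)}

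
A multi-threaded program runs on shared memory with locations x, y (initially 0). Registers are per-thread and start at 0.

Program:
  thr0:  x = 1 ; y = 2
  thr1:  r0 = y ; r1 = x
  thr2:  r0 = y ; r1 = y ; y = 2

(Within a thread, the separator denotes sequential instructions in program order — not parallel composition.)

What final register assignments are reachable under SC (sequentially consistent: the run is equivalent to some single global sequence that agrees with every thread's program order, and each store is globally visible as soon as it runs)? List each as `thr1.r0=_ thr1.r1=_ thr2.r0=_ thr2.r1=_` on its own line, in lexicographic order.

thr1.r0=0 thr1.r1=0 thr2.r0=0 thr2.r1=0
thr1.r0=0 thr1.r1=0 thr2.r0=0 thr2.r1=2
thr1.r0=0 thr1.r1=0 thr2.r0=2 thr2.r1=2
thr1.r0=0 thr1.r1=1 thr2.r0=0 thr2.r1=0
thr1.r0=0 thr1.r1=1 thr2.r0=0 thr2.r1=2
thr1.r0=0 thr1.r1=1 thr2.r0=2 thr2.r1=2
thr1.r0=2 thr1.r1=0 thr2.r0=0 thr2.r1=0
thr1.r0=2 thr1.r1=1 thr2.r0=0 thr2.r1=0
thr1.r0=2 thr1.r1=1 thr2.r0=0 thr2.r1=2
thr1.r0=2 thr1.r1=1 thr2.r0=2 thr2.r1=2

outcome vector order: (thr1.r0,thr1.r1,thr2.r0,thr2.r1)
|SC outcomes| = 10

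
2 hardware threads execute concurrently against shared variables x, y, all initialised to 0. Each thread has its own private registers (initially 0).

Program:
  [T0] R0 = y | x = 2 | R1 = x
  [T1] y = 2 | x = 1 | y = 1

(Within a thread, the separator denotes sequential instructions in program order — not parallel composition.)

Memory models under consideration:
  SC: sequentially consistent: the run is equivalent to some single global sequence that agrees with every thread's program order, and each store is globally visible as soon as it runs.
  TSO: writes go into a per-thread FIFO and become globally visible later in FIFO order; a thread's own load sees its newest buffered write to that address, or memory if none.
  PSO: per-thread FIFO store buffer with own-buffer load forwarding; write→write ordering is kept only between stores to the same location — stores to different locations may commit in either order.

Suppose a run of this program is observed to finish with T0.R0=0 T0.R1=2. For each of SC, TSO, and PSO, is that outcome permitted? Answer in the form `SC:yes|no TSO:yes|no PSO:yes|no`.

outcome vector order: (T0.R0,T0.R1)
[SC] allowed = {01 02 12 21 22}
[TSO] allowed = {01 02 12 21 22}
[PSO] allowed = {01 02 11 12 21 22}
target 02 ∈ {SC,TSO,PSO}

SC:yes TSO:yes PSO:yes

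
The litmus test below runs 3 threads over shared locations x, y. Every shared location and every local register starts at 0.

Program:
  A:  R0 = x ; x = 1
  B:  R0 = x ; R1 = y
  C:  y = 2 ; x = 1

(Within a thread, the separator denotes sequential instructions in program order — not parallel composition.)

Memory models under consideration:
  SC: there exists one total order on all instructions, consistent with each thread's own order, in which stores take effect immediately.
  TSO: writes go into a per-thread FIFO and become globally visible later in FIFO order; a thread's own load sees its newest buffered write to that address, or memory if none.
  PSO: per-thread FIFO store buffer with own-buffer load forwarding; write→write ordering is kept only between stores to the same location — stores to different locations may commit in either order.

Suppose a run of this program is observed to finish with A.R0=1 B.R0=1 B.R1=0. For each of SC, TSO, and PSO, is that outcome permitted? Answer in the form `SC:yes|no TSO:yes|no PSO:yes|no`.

outcome vector order: (A.R0,B.R0,B.R1)
SC: 7 outcomes — {(0,0,0) (0,0,2) (0,1,0) (0,1,2) (1,0,0) (1,0,2) (1,1,2)}
TSO: 7 outcomes — {(0,0,0) (0,0,2) (0,1,0) (0,1,2) (1,0,0) (1,0,2) (1,1,2)}
PSO: 8 outcomes — {(0,0,0) (0,0,2) (0,1,0) (0,1,2) (1,0,0) (1,0,2) (1,1,0) (1,1,2)}
target (1,1,0) ∈ {PSO}

SC:no TSO:no PSO:yes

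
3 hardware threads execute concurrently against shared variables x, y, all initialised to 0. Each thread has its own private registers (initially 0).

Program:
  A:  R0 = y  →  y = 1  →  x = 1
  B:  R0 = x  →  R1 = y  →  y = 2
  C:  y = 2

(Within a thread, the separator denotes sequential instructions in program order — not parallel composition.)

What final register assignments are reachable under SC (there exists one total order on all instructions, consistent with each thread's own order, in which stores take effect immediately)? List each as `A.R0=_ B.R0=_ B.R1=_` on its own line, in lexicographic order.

A.R0=0 B.R0=0 B.R1=0
A.R0=0 B.R0=0 B.R1=1
A.R0=0 B.R0=0 B.R1=2
A.R0=0 B.R0=1 B.R1=1
A.R0=0 B.R0=1 B.R1=2
A.R0=2 B.R0=0 B.R1=0
A.R0=2 B.R0=0 B.R1=1
A.R0=2 B.R0=0 B.R1=2
A.R0=2 B.R0=1 B.R1=1

outcome vector order: (A.R0,B.R0,B.R1)
|SC outcomes| = 9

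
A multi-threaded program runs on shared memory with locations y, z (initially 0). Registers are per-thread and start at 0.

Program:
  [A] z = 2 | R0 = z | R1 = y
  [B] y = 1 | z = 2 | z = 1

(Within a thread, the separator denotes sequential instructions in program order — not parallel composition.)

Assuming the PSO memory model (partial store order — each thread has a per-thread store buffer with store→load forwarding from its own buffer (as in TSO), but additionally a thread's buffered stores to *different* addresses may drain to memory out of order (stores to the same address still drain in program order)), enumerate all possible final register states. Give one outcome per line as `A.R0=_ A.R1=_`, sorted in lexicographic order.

A.R0=1 A.R1=0
A.R0=1 A.R1=1
A.R0=2 A.R1=0
A.R0=2 A.R1=1

outcome vector order: (A.R0,A.R1)
|PSO outcomes| = 4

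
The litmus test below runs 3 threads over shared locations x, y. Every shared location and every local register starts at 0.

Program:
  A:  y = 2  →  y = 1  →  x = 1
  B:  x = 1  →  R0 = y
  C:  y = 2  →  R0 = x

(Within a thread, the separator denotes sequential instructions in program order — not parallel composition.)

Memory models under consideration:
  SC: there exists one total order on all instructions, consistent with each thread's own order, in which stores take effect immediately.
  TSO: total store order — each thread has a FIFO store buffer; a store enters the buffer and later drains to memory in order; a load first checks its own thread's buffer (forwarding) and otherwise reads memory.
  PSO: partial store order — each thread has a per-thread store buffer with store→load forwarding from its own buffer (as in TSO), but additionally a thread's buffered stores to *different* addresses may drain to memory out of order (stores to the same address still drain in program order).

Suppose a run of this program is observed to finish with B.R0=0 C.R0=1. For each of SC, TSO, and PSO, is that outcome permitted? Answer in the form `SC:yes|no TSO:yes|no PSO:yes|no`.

SC:yes TSO:yes PSO:yes

outcome vector order: (B.R0,C.R0)
[SC] allowed = {(0,1), (1,0), (1,1), (2,0), (2,1)}
[TSO] allowed = {(0,0), (0,1), (1,0), (1,1), (2,0), (2,1)}
[PSO] allowed = {(0,0), (0,1), (1,0), (1,1), (2,0), (2,1)}
target (0,1) ∈ {SC,TSO,PSO}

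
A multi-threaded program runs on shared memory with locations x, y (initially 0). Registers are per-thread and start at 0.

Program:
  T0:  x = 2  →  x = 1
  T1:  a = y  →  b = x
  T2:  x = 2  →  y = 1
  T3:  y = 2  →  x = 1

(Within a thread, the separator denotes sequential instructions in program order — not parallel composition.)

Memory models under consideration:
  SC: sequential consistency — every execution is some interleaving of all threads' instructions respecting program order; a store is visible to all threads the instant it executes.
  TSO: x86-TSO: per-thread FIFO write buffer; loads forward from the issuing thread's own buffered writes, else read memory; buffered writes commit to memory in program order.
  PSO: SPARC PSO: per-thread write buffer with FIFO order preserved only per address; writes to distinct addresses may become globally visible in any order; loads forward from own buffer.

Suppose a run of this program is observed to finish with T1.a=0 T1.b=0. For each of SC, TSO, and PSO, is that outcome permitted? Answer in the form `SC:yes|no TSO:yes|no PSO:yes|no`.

SC:yes TSO:yes PSO:yes

outcome vector order: (T1.a,T1.b)
under SC → 0/0, 0/1, 0/2, 1/1, 1/2, 2/0, 2/1, 2/2
under TSO → 0/0, 0/1, 0/2, 1/1, 1/2, 2/0, 2/1, 2/2
under PSO → 0/0, 0/1, 0/2, 1/0, 1/1, 1/2, 2/0, 2/1, 2/2
target 0/0 ∈ {SC,TSO,PSO}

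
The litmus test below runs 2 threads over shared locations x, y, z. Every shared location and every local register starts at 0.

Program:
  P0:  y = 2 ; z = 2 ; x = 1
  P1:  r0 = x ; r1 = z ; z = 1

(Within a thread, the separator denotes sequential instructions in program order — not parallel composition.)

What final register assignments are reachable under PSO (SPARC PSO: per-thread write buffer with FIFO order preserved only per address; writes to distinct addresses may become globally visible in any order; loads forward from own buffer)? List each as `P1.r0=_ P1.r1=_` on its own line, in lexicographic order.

P1.r0=0 P1.r1=0
P1.r0=0 P1.r1=2
P1.r0=1 P1.r1=0
P1.r0=1 P1.r1=2

outcome vector order: (P1.r0,P1.r1)
|PSO outcomes| = 4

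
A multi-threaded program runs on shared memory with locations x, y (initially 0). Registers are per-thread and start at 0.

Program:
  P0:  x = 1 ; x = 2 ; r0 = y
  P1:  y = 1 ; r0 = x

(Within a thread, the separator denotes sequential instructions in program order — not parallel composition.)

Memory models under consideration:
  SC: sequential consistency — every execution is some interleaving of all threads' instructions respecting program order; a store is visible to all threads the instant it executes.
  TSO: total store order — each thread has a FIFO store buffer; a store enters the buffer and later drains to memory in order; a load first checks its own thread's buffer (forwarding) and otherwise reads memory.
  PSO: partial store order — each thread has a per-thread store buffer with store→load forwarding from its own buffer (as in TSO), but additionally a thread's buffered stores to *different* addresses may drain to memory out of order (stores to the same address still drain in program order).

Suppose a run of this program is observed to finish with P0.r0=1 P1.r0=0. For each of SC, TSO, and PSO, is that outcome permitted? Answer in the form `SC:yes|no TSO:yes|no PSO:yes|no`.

SC:yes TSO:yes PSO:yes

outcome vector order: (P0.r0,P1.r0)
SC: 4 outcomes — {<0 2>; <1 0>; <1 1>; <1 2>}
TSO: 6 outcomes — {<0 0>; <0 1>; <0 2>; <1 0>; <1 1>; <1 2>}
PSO: 6 outcomes — {<0 0>; <0 1>; <0 2>; <1 0>; <1 1>; <1 2>}
target <1 0> ∈ {SC,TSO,PSO}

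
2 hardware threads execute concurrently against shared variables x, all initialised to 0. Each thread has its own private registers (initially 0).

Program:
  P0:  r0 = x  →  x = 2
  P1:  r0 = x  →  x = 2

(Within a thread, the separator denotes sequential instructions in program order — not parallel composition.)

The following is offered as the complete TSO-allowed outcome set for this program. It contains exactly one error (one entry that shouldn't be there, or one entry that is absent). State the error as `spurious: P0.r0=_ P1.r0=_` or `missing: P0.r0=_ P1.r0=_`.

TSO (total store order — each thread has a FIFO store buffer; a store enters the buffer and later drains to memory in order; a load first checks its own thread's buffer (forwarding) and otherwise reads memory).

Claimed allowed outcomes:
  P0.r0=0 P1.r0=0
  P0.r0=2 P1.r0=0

missing: P0.r0=0 P1.r0=2

outcome vector order: (P0.r0,P1.r0)
TSO (3): <0 0>; <0 2>; <2 0>
TSO∖claimed = {<0 2>}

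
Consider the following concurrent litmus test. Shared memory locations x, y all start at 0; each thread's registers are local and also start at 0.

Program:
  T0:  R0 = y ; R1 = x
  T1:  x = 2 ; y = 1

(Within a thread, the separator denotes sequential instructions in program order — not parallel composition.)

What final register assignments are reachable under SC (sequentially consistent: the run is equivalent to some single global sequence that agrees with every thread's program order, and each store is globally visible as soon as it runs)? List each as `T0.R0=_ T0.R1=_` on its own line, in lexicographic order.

outcome vector order: (T0.R0,T0.R1)
|SC outcomes| = 3

T0.R0=0 T0.R1=0
T0.R0=0 T0.R1=2
T0.R0=1 T0.R1=2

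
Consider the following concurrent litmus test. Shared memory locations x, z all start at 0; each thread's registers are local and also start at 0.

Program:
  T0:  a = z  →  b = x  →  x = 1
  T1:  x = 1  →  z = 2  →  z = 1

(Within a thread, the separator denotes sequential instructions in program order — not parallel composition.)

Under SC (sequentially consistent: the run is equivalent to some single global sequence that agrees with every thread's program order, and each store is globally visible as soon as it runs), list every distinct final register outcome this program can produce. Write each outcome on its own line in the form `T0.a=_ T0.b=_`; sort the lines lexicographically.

outcome vector order: (T0.a,T0.b)
|SC outcomes| = 4

T0.a=0 T0.b=0
T0.a=0 T0.b=1
T0.a=1 T0.b=1
T0.a=2 T0.b=1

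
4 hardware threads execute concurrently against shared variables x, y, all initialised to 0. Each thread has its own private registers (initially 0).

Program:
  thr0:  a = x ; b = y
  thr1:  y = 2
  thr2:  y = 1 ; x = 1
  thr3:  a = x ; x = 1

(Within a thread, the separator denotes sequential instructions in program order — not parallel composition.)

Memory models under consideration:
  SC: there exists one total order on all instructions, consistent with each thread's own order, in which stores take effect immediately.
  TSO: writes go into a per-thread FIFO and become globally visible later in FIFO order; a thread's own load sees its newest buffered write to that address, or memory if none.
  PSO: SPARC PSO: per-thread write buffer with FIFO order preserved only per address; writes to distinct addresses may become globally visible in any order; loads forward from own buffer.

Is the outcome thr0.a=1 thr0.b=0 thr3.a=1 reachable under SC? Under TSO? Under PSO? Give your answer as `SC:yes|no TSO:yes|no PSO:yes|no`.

outcome vector order: (thr0.a,thr0.b,thr3.a)
under SC → 0/0/0; 0/0/1; 0/1/0; 0/1/1; 0/2/0; 0/2/1; 1/0/0; 1/1/0; 1/1/1; 1/2/0; 1/2/1
under TSO → 0/0/0; 0/0/1; 0/1/0; 0/1/1; 0/2/0; 0/2/1; 1/0/0; 1/1/0; 1/1/1; 1/2/0; 1/2/1
under PSO → 0/0/0; 0/0/1; 0/1/0; 0/1/1; 0/2/0; 0/2/1; 1/0/0; 1/0/1; 1/1/0; 1/1/1; 1/2/0; 1/2/1
target 1/0/1 ∈ {PSO}

SC:no TSO:no PSO:yes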